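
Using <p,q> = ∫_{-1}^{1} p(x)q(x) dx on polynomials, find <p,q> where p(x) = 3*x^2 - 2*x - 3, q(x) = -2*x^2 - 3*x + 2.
<p,q> = -12/5

Expand the product: p(x)·q(x) = -6*x^4 - 5*x^3 + 18*x^2 + 5*x - 6.
∫_{-1}^{1} of each monomial x^k gives [2/(k+1) if k even, 0 if k odd]. Integrating term-by-term (or equivalently evaluating the antiderivative F(x) = -6*x^5/5 - 5*x^4/4 + 6*x^3 + 5*x^2/2 - 6*x at the endpoints):
  F(1) − F(−1) = 1/20 − (49/20) = -12/5.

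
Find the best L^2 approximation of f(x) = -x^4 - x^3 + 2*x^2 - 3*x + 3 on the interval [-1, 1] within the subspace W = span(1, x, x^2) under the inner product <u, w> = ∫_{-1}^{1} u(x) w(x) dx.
g(x) = 8*x^2/7 - 18*x/5 + 108/35

The best approximation g ∈ W is the orthogonal projection of f onto W. Writing g = a_0 + a_1 x + a_2 x^2, the coefficients solve the normal equations G · a = b where
  G_{ij} = <φ_i, φ_j> and b_i = <f, φ_i>, with φ_0 = 1, φ_1 = x, φ_2 = x^2.
G =
  [2, 0, 2/3]
  [0, 2/3, 0]
  [2/3, 0, 2/5],
b = (104/15, -12/5, 88/35).
Solving gives a_0 = 108/35, a_1 = -18/5, a_2 = 8/7, so
  g(x) = 8*x^2/7 - 18*x/5 + 108/35.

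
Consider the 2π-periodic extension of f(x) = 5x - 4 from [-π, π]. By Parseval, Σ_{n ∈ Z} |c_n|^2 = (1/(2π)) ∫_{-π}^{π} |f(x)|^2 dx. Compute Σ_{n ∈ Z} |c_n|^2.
Σ |c_n|^2 = 25π^2/3 + 16

Expand and integrate term by term over [-π, π]:
  ∫ (5x)^2 dx = 25·(2π^3/3); ∫ 2·5·(-4)·x dx = 0 (odd integrand); ∫ (-4)^2 dx = 16·2π.
So (1/(2π)) ∫_{-π}^{π} (5x - 4)^2 dx = 25π^2/3 + 16 = 25π^2/3 + 16.
Parseval ⇒ Σ |c_n|^2 = 25π^2/3 + 16.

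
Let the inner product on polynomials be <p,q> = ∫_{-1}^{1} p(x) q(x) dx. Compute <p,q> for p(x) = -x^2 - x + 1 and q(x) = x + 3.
<p,q> = 10/3

Expand the product: p(x)·q(x) = -x^3 - 4*x^2 - 2*x + 3.
∫_{-1}^{1} of each monomial x^k gives [2/(k+1) if k even, 0 if k odd]. Integrating term-by-term (or equivalently evaluating the antiderivative F(x) = -x^4/4 - 4*x^3/3 - x^2 + 3*x at the endpoints):
  F(1) − F(−1) = 5/12 − (-35/12) = 10/3.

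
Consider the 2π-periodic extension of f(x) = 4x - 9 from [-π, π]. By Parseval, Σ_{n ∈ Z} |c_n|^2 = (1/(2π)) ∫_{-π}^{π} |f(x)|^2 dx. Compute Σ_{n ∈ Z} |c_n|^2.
Σ |c_n|^2 = 16π^2/3 + 81

Expand and integrate term by term over [-π, π]:
  ∫ (4x)^2 dx = 16·(2π^3/3); ∫ 2·4·(-9)·x dx = 0 (odd integrand); ∫ (-9)^2 dx = 81·2π.
So (1/(2π)) ∫_{-π}^{π} (4x - 9)^2 dx = 16π^2/3 + 81 = 16π^2/3 + 81.
Parseval ⇒ Σ |c_n|^2 = 16π^2/3 + 81.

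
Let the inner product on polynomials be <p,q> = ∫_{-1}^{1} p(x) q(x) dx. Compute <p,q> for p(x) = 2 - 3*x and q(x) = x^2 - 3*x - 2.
<p,q> = -2/3

Expand the product: p(x)·q(x) = -3*x^3 + 11*x^2 - 4.
∫_{-1}^{1} of each monomial x^k gives [2/(k+1) if k even, 0 if k odd]. Integrating term-by-term (or equivalently evaluating the antiderivative F(x) = -3*x^4/4 + 11*x^3/3 - 4*x at the endpoints):
  F(1) − F(−1) = -13/12 − (-5/12) = -2/3.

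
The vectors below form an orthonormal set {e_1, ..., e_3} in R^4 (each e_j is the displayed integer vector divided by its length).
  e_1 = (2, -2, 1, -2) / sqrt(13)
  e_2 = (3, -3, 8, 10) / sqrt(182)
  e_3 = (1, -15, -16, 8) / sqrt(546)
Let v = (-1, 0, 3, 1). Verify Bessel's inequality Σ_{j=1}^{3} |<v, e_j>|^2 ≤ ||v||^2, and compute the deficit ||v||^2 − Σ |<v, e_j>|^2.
Σ |<v, e_j>|^2 = 329/39; ||v||^2 = 11; deficit = 100/39

Write each e_j = u_j / sqrt(<u_j, u_j>) where u_j is the displayed integer vector. Then <v, e_j> = <v, u_j> / sqrt(<u_j, u_j>), so |<v, e_j>|^2 = <v, u_j>^2 / <u_j, u_j>.
Coefficients: <v, e_1> = -1/sqrt(13), <v, e_2> = 31/sqrt(182), <v, e_3> = -41/sqrt(546).
Square and sum: Σ |<v, e_j>|^2 = 329/39.
Compute ||v||^2 = v·v = 11.
Deficit = 11 − 329/39 = 100/39 ≥ 0, confirming Bessel's inequality. (The deficit equals ||v − Σ <v,e_j> e_j||^2, the squared distance from v to span{e_j}.)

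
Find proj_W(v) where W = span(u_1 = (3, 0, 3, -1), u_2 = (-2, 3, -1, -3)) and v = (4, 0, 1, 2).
proj_W(v) = (1041/401, -621/401, 834/401, 412/401)

Set up U = [u_1 | ... | u_2] ∈ R^(4×2). The projector onto W = col(U) is P = U (U^T U)^(-1) U^T.
Compute U^T U =
  [19, -6]
  [-6, 23],
and U^T v = (13, -15).
Solve U^T U · c = U^T v for the coefficients: c = (209/401, -207/401). The projection is proj_W(v) = U c.
Check: (v - proj_W(v)) · u_1 = 0  (should be 0).
Check: (v - proj_W(v)) · u_2 = 0  (should be 0).
Result: proj_W(v) = (1041/401, -621/401, 834/401, 412/401).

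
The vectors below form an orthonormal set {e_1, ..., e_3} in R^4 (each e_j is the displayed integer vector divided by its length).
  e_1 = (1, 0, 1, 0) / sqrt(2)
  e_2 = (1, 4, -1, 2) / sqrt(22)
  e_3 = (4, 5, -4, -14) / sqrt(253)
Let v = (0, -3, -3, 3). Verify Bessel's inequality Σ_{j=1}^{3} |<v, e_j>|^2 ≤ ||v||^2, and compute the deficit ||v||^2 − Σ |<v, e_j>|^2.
Σ |<v, e_j>|^2 = 297/23; ||v||^2 = 27; deficit = 324/23

Write each e_j = u_j / sqrt(<u_j, u_j>) where u_j is the displayed integer vector. Then <v, e_j> = <v, u_j> / sqrt(<u_j, u_j>), so |<v, e_j>|^2 = <v, u_j>^2 / <u_j, u_j>.
Coefficients: <v, e_1> = -3/sqrt(2), <v, e_2> = -3/sqrt(22), <v, e_3> = -45/sqrt(253).
Square and sum: Σ |<v, e_j>|^2 = 297/23.
Compute ||v||^2 = v·v = 27.
Deficit = 27 − 297/23 = 324/23 ≥ 0, confirming Bessel's inequality. (The deficit equals ||v − Σ <v,e_j> e_j||^2, the squared distance from v to span{e_j}.)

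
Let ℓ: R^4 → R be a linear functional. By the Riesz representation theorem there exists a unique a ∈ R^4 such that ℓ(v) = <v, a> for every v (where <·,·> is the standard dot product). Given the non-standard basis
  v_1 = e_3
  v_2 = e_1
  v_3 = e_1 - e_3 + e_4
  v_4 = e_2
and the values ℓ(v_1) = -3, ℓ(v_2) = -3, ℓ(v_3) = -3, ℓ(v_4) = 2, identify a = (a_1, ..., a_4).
a = (-3, 2, -3, -3)

Write a = (a_1, ..., a_4) in the standard basis. For each basis vector v_i, ℓ(v_i) = <v_i, a> is a linear equation in the a_j's. Collect the n equations into a matrix system V a = ℓ, where row i of V is v_i (expressed in the standard basis). Since V is invertible (lower-triangular with 1s on the diagonal, up to permutation), solve by back-substitution:
  V =
[[0, 0, 1, 0],
 [1, 0, 0, 0],
 [1, 0, -1, 1],
 [0, 1, 0, 0]]
  V a = (-3, -3, -3, 2)
Solving gives a = (-3, 2, -3, -3).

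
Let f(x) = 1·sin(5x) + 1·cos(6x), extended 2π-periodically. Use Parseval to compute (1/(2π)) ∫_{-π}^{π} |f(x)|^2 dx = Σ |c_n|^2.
Σ |c_n|^2 = 1

Expand |f|^2 and use orthogonality of {sin(nx), cos(mx)} on [-π, π]:
  ∫_{-π}^{π} sin(nx)^2 dx = π, ∫ cos(mx)^2 dx = π, and cross terms integrate to 0.
So ∫_{-π}^{π} f(x)^2 dx = 1^2 · π + 1^2 · π = (1 + 1)π.
Divide by 2π: (1 + 1)/2 = 1.
By Parseval, this equals Σ |c_n|^2.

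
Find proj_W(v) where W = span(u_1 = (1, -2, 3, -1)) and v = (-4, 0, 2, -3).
proj_W(v) = (1/3, -2/3, 1, -1/3)

Set up U = [u_1 | ... | u_1] ∈ R^(4×1). The projector onto W = col(U) is P = U (U^T U)^(-1) U^T.
Compute U^T U =
  [15],
and U^T v = (5).
Solve U^T U · c = U^T v for the coefficients: c = (1/3). The projection is proj_W(v) = U c.
Check: (v - proj_W(v)) · u_1 = 0  (should be 0).
Result: proj_W(v) = (1/3, -2/3, 1, -1/3).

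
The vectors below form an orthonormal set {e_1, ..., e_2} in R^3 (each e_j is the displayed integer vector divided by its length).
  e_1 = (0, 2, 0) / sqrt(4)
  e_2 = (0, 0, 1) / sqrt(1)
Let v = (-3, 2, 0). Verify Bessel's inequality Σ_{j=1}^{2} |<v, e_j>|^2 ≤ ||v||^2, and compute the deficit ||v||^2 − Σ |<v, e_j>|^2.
Σ |<v, e_j>|^2 = 4; ||v||^2 = 13; deficit = 9

Write each e_j = u_j / sqrt(<u_j, u_j>) where u_j is the displayed integer vector. Then <v, e_j> = <v, u_j> / sqrt(<u_j, u_j>), so |<v, e_j>|^2 = <v, u_j>^2 / <u_j, u_j>.
Coefficients: <v, e_1> = 4/sqrt(4), <v, e_2> = 0/sqrt(1).
Square and sum: Σ |<v, e_j>|^2 = 4.
Compute ||v||^2 = v·v = 13.
Deficit = 13 − 4 = 9 ≥ 0, confirming Bessel's inequality. (The deficit equals ||v − Σ <v,e_j> e_j||^2, the squared distance from v to span{e_j}.)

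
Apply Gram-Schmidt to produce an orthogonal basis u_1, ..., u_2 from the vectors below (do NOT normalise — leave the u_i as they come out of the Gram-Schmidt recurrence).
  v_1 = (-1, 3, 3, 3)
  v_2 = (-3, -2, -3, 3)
Orthogonal basis:
  u_1 = (-1, 3, 3, 3)
  u_2 = (-87/28, -47/28, -75/28, 93/28)

Apply the Gram-Schmidt recurrence
  u_1 = v_1
  u_i = v_i − Σ_{j<i} ((v_i · u_j) / (u_j · u_j)) · u_j.

Step by step this gives:
  u_1 = (-1, 3, 3, 3)
  u_2 = (-87/28, -47/28, -75/28, 93/28)

Orthogonality check:
  u_2 · u_1 = 0 (should be 0)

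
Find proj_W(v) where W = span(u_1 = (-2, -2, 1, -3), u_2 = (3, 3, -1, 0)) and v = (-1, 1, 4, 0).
proj_W(v) = (-108/173, -108/173, 44/173, -72/173)

Set up U = [u_1 | ... | u_2] ∈ R^(4×2). The projector onto W = col(U) is P = U (U^T U)^(-1) U^T.
Compute U^T U =
  [18, -13]
  [-13, 19],
and U^T v = (4, -4).
Solve U^T U · c = U^T v for the coefficients: c = (24/173, -20/173). The projection is proj_W(v) = U c.
Check: (v - proj_W(v)) · u_1 = 0  (should be 0).
Check: (v - proj_W(v)) · u_2 = 0  (should be 0).
Result: proj_W(v) = (-108/173, -108/173, 44/173, -72/173).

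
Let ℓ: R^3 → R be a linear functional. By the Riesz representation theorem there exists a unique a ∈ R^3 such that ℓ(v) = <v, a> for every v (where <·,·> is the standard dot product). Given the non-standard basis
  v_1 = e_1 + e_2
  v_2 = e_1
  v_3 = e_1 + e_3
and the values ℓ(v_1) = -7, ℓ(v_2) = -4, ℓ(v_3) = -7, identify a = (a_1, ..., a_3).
a = (-4, -3, -3)

Write a = (a_1, ..., a_3) in the standard basis. For each basis vector v_i, ℓ(v_i) = <v_i, a> is a linear equation in the a_j's. Collect the n equations into a matrix system V a = ℓ, where row i of V is v_i (expressed in the standard basis). Since V is invertible (lower-triangular with 1s on the diagonal, up to permutation), solve by back-substitution:
  V =
[[1, 1, 0],
 [1, 0, 0],
 [1, 0, 1]]
  V a = (-7, -4, -7)
Solving gives a = (-4, -3, -3).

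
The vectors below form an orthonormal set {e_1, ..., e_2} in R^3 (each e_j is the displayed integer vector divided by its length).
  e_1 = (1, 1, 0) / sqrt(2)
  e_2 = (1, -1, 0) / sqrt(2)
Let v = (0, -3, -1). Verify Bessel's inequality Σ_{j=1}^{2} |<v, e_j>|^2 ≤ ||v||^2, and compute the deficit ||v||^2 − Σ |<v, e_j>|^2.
Σ |<v, e_j>|^2 = 9; ||v||^2 = 10; deficit = 1

Write each e_j = u_j / sqrt(<u_j, u_j>) where u_j is the displayed integer vector. Then <v, e_j> = <v, u_j> / sqrt(<u_j, u_j>), so |<v, e_j>|^2 = <v, u_j>^2 / <u_j, u_j>.
Coefficients: <v, e_1> = -3/sqrt(2), <v, e_2> = 3/sqrt(2).
Square and sum: Σ |<v, e_j>|^2 = 9.
Compute ||v||^2 = v·v = 10.
Deficit = 10 − 9 = 1 ≥ 0, confirming Bessel's inequality. (The deficit equals ||v − Σ <v,e_j> e_j||^2, the squared distance from v to span{e_j}.)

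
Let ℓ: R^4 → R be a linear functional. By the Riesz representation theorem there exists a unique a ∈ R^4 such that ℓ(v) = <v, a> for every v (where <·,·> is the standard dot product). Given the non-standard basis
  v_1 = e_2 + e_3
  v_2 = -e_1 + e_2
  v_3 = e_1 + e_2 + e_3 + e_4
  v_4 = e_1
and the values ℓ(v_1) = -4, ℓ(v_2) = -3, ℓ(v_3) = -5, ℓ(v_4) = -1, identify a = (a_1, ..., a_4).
a = (-1, -4, 0, 0)

Write a = (a_1, ..., a_4) in the standard basis. For each basis vector v_i, ℓ(v_i) = <v_i, a> is a linear equation in the a_j's. Collect the n equations into a matrix system V a = ℓ, where row i of V is v_i (expressed in the standard basis). Since V is invertible (lower-triangular with 1s on the diagonal, up to permutation), solve by back-substitution:
  V =
[[0, 1, 1, 0],
 [-1, 1, 0, 0],
 [1, 1, 1, 1],
 [1, 0, 0, 0]]
  V a = (-4, -3, -5, -1)
Solving gives a = (-1, -4, 0, 0).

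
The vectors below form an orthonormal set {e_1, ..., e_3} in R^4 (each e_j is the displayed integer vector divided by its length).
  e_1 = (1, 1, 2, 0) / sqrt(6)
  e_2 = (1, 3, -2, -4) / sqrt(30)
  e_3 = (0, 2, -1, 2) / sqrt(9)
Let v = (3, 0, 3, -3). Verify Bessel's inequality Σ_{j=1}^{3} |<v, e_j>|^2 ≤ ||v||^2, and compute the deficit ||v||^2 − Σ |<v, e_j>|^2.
Σ |<v, e_j>|^2 = 126/5; ||v||^2 = 27; deficit = 9/5

Write each e_j = u_j / sqrt(<u_j, u_j>) where u_j is the displayed integer vector. Then <v, e_j> = <v, u_j> / sqrt(<u_j, u_j>), so |<v, e_j>|^2 = <v, u_j>^2 / <u_j, u_j>.
Coefficients: <v, e_1> = 9/sqrt(6), <v, e_2> = 9/sqrt(30), <v, e_3> = -9/sqrt(9).
Square and sum: Σ |<v, e_j>|^2 = 126/5.
Compute ||v||^2 = v·v = 27.
Deficit = 27 − 126/5 = 9/5 ≥ 0, confirming Bessel's inequality. (The deficit equals ||v − Σ <v,e_j> e_j||^2, the squared distance from v to span{e_j}.)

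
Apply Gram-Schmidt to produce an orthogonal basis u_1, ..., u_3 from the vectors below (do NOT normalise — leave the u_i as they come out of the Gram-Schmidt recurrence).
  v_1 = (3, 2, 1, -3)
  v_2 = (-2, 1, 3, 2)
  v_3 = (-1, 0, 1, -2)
Orthogonal basis:
  u_1 = (3, 2, 1, -3)
  u_2 = (-25/23, 37/23, 76/23, 25/23)
  u_3 = (-100/73, -209/365, 133/365, -119/73)

Apply the Gram-Schmidt recurrence
  u_1 = v_1
  u_i = v_i − Σ_{j<i} ((v_i · u_j) / (u_j · u_j)) · u_j.

Step by step this gives:
  u_1 = (3, 2, 1, -3)
  u_2 = (-25/23, 37/23, 76/23, 25/23)
  u_3 = (-100/73, -209/365, 133/365, -119/73)

Orthogonality check:
  u_2 · u_1 = 0 (should be 0)
  u_3 · u_1 = 0 (should be 0)
  u_3 · u_2 = 0 (should be 0)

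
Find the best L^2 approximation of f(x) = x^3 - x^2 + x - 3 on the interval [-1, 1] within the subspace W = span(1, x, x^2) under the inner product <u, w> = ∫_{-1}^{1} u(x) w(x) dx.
g(x) = -x^2 + 8*x/5 - 3

The best approximation g ∈ W is the orthogonal projection of f onto W. Writing g = a_0 + a_1 x + a_2 x^2, the coefficients solve the normal equations G · a = b where
  G_{ij} = <φ_i, φ_j> and b_i = <f, φ_i>, with φ_0 = 1, φ_1 = x, φ_2 = x^2.
G =
  [2, 0, 2/3]
  [0, 2/3, 0]
  [2/3, 0, 2/5],
b = (-20/3, 16/15, -12/5).
Solving gives a_0 = -3, a_1 = 8/5, a_2 = -1, so
  g(x) = -x^2 + 8*x/5 - 3.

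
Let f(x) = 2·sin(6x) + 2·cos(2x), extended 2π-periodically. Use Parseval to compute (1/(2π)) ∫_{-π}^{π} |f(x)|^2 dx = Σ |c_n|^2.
Σ |c_n|^2 = 4

Expand |f|^2 and use orthogonality of {sin(nx), cos(mx)} on [-π, π]:
  ∫_{-π}^{π} sin(nx)^2 dx = π, ∫ cos(mx)^2 dx = π, and cross terms integrate to 0.
So ∫_{-π}^{π} f(x)^2 dx = 2^2 · π + 2^2 · π = (4 + 4)π.
Divide by 2π: (4 + 4)/2 = 4.
By Parseval, this equals Σ |c_n|^2.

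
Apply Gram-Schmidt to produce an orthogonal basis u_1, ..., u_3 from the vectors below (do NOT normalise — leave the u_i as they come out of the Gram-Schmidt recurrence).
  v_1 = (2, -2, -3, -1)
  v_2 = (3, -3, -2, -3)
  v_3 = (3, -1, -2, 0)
Orthogonal basis:
  u_1 = (2, -2, -3, -1)
  u_2 = (2/3, -2/3, 3/2, -11/6)
  u_3 = (173/117, 61/117, 16/39, 80/117)

Apply the Gram-Schmidt recurrence
  u_1 = v_1
  u_i = v_i − Σ_{j<i} ((v_i · u_j) / (u_j · u_j)) · u_j.

Step by step this gives:
  u_1 = (2, -2, -3, -1)
  u_2 = (2/3, -2/3, 3/2, -11/6)
  u_3 = (173/117, 61/117, 16/39, 80/117)

Orthogonality check:
  u_2 · u_1 = 0 (should be 0)
  u_3 · u_1 = 0 (should be 0)
  u_3 · u_2 = 0 (should be 0)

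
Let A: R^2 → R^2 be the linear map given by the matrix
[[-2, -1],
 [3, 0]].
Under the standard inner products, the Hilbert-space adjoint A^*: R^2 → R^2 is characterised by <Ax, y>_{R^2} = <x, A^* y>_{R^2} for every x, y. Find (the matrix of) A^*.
A^* = A^T =
[[-2, 3],
 [-1, 0]]

For real matrices with standard dot products, the defining identity <Ax, y> = <x, A^* y> gives (Ax)^T y = x^T (A^*) y, i.e. x^T A^T y = x^T (A^*) y. Since this holds for all x, y, we must have A^* = A^T. Therefore
A^* =
[[-2, 3],
 [-1, 0]].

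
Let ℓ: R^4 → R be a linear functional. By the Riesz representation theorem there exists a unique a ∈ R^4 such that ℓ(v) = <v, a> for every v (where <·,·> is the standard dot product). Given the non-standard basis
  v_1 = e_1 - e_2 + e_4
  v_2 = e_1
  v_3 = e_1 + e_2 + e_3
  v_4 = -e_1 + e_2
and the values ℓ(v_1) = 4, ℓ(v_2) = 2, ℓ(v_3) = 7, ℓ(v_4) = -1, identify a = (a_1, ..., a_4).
a = (2, 1, 4, 3)

Write a = (a_1, ..., a_4) in the standard basis. For each basis vector v_i, ℓ(v_i) = <v_i, a> is a linear equation in the a_j's. Collect the n equations into a matrix system V a = ℓ, where row i of V is v_i (expressed in the standard basis). Since V is invertible (lower-triangular with 1s on the diagonal, up to permutation), solve by back-substitution:
  V =
[[1, -1, 0, 1],
 [1, 0, 0, 0],
 [1, 1, 1, 0],
 [-1, 1, 0, 0]]
  V a = (4, 2, 7, -1)
Solving gives a = (2, 1, 4, 3).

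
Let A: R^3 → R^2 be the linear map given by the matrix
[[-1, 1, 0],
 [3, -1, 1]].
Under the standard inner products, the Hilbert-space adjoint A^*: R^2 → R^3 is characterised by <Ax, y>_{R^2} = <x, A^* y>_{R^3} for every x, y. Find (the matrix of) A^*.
A^* = A^T =
[[-1, 3],
 [1, -1],
 [0, 1]]

For real matrices with standard dot products, the defining identity <Ax, y> = <x, A^* y> gives (Ax)^T y = x^T (A^*) y, i.e. x^T A^T y = x^T (A^*) y. Since this holds for all x, y, we must have A^* = A^T. Therefore
A^* =
[[-1, 3],
 [1, -1],
 [0, 1]].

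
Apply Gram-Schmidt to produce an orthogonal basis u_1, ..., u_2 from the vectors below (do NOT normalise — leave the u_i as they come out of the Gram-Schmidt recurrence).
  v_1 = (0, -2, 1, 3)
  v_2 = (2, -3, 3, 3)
Orthogonal basis:
  u_1 = (0, -2, 1, 3)
  u_2 = (2, -3/7, 12/7, -6/7)

Apply the Gram-Schmidt recurrence
  u_1 = v_1
  u_i = v_i − Σ_{j<i} ((v_i · u_j) / (u_j · u_j)) · u_j.

Step by step this gives:
  u_1 = (0, -2, 1, 3)
  u_2 = (2, -3/7, 12/7, -6/7)

Orthogonality check:
  u_2 · u_1 = 0 (should be 0)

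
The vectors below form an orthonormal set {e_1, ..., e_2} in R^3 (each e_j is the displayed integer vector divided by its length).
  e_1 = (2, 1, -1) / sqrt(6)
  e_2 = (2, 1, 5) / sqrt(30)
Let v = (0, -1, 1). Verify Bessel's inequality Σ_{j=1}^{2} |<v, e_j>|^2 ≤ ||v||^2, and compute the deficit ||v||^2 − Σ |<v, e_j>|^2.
Σ |<v, e_j>|^2 = 6/5; ||v||^2 = 2; deficit = 4/5

Write each e_j = u_j / sqrt(<u_j, u_j>) where u_j is the displayed integer vector. Then <v, e_j> = <v, u_j> / sqrt(<u_j, u_j>), so |<v, e_j>|^2 = <v, u_j>^2 / <u_j, u_j>.
Coefficients: <v, e_1> = -2/sqrt(6), <v, e_2> = 4/sqrt(30).
Square and sum: Σ |<v, e_j>|^2 = 6/5.
Compute ||v||^2 = v·v = 2.
Deficit = 2 − 6/5 = 4/5 ≥ 0, confirming Bessel's inequality. (The deficit equals ||v − Σ <v,e_j> e_j||^2, the squared distance from v to span{e_j}.)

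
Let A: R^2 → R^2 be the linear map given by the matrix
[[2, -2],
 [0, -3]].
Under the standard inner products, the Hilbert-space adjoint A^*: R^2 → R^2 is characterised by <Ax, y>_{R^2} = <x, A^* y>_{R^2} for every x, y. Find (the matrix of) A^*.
A^* = A^T =
[[2, 0],
 [-2, -3]]

For real matrices with standard dot products, the defining identity <Ax, y> = <x, A^* y> gives (Ax)^T y = x^T (A^*) y, i.e. x^T A^T y = x^T (A^*) y. Since this holds for all x, y, we must have A^* = A^T. Therefore
A^* =
[[2, 0],
 [-2, -3]].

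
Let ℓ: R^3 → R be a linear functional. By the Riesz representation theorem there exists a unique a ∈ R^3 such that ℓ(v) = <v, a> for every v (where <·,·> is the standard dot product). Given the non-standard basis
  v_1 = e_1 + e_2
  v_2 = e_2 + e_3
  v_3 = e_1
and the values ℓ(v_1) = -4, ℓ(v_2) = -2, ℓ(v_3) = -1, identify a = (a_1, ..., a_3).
a = (-1, -3, 1)

Write a = (a_1, ..., a_3) in the standard basis. For each basis vector v_i, ℓ(v_i) = <v_i, a> is a linear equation in the a_j's. Collect the n equations into a matrix system V a = ℓ, where row i of V is v_i (expressed in the standard basis). Since V is invertible (lower-triangular with 1s on the diagonal, up to permutation), solve by back-substitution:
  V =
[[1, 1, 0],
 [0, 1, 1],
 [1, 0, 0]]
  V a = (-4, -2, -1)
Solving gives a = (-1, -3, 1).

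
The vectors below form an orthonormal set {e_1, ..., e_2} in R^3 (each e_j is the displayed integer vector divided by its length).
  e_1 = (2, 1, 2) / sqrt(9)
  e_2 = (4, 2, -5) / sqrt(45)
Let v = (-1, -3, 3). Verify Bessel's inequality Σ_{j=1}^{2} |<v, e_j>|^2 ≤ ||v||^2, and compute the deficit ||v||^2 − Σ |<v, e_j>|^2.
Σ |<v, e_j>|^2 = 14; ||v||^2 = 19; deficit = 5

Write each e_j = u_j / sqrt(<u_j, u_j>) where u_j is the displayed integer vector. Then <v, e_j> = <v, u_j> / sqrt(<u_j, u_j>), so |<v, e_j>|^2 = <v, u_j>^2 / <u_j, u_j>.
Coefficients: <v, e_1> = 1/sqrt(9), <v, e_2> = -25/sqrt(45).
Square and sum: Σ |<v, e_j>|^2 = 14.
Compute ||v||^2 = v·v = 19.
Deficit = 19 − 14 = 5 ≥ 0, confirming Bessel's inequality. (The deficit equals ||v − Σ <v,e_j> e_j||^2, the squared distance from v to span{e_j}.)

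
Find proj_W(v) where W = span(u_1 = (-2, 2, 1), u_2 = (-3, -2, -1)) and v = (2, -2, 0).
proj_W(v) = (2, -8/5, -4/5)

Set up U = [u_1 | ... | u_2] ∈ R^(3×2). The projector onto W = col(U) is P = U (U^T U)^(-1) U^T.
Compute U^T U =
  [9, 1]
  [1, 14],
and U^T v = (-8, -2).
Solve U^T U · c = U^T v for the coefficients: c = (-22/25, -2/25). The projection is proj_W(v) = U c.
Check: (v - proj_W(v)) · u_1 = 0  (should be 0).
Check: (v - proj_W(v)) · u_2 = 0  (should be 0).
Result: proj_W(v) = (2, -8/5, -4/5).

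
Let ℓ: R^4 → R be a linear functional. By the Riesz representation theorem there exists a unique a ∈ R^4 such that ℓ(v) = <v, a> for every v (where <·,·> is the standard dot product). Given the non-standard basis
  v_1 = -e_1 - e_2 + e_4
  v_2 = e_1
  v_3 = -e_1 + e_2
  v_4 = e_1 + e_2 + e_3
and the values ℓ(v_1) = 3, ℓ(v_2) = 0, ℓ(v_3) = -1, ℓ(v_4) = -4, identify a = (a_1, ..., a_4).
a = (0, -1, -3, 2)

Write a = (a_1, ..., a_4) in the standard basis. For each basis vector v_i, ℓ(v_i) = <v_i, a> is a linear equation in the a_j's. Collect the n equations into a matrix system V a = ℓ, where row i of V is v_i (expressed in the standard basis). Since V is invertible (lower-triangular with 1s on the diagonal, up to permutation), solve by back-substitution:
  V =
[[-1, -1, 0, 1],
 [1, 0, 0, 0],
 [-1, 1, 0, 0],
 [1, 1, 1, 0]]
  V a = (3, 0, -1, -4)
Solving gives a = (0, -1, -3, 2).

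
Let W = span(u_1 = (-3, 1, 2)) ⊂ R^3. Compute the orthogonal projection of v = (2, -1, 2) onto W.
proj_W(v) = (9/14, -3/14, -3/7)

Set up U = [u_1 | ... | u_1] ∈ R^(3×1). The projector onto W = col(U) is P = U (U^T U)^(-1) U^T.
Compute U^T U =
  [14],
and U^T v = (-3).
Solve U^T U · c = U^T v for the coefficients: c = (-3/14). The projection is proj_W(v) = U c.
Check: (v - proj_W(v)) · u_1 = 0  (should be 0).
Result: proj_W(v) = (9/14, -3/14, -3/7).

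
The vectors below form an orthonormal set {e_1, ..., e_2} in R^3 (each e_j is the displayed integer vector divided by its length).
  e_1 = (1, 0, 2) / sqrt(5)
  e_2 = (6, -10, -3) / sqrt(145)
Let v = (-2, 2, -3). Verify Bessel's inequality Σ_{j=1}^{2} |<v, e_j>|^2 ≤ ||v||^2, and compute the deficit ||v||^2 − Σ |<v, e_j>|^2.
Σ |<v, e_j>|^2 = 477/29; ||v||^2 = 17; deficit = 16/29

Write each e_j = u_j / sqrt(<u_j, u_j>) where u_j is the displayed integer vector. Then <v, e_j> = <v, u_j> / sqrt(<u_j, u_j>), so |<v, e_j>|^2 = <v, u_j>^2 / <u_j, u_j>.
Coefficients: <v, e_1> = -8/sqrt(5), <v, e_2> = -23/sqrt(145).
Square and sum: Σ |<v, e_j>|^2 = 477/29.
Compute ||v||^2 = v·v = 17.
Deficit = 17 − 477/29 = 16/29 ≥ 0, confirming Bessel's inequality. (The deficit equals ||v − Σ <v,e_j> e_j||^2, the squared distance from v to span{e_j}.)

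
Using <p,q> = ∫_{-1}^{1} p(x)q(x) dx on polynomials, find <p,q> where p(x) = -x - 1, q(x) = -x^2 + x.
<p,q> = 0

Expand the product: p(x)·q(x) = x^3 - x.
∫_{-1}^{1} of each monomial x^k gives [2/(k+1) if k even, 0 if k odd]. Integrating term-by-term (or equivalently evaluating the antiderivative F(x) = x^4/4 - x^2/2 at the endpoints):
  F(1) − F(−1) = -1/4 − (-1/4) = 0.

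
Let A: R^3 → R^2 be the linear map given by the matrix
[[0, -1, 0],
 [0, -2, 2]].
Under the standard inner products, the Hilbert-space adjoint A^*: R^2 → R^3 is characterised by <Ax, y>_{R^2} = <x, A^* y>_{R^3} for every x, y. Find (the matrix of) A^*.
A^* = A^T =
[[0, 0],
 [-1, -2],
 [0, 2]]

For real matrices with standard dot products, the defining identity <Ax, y> = <x, A^* y> gives (Ax)^T y = x^T (A^*) y, i.e. x^T A^T y = x^T (A^*) y. Since this holds for all x, y, we must have A^* = A^T. Therefore
A^* =
[[0, 0],
 [-1, -2],
 [0, 2]].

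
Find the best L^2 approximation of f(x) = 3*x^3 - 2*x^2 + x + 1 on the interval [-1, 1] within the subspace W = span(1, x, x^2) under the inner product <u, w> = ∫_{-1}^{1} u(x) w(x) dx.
g(x) = -2*x^2 + 14*x/5 + 1

The best approximation g ∈ W is the orthogonal projection of f onto W. Writing g = a_0 + a_1 x + a_2 x^2, the coefficients solve the normal equations G · a = b where
  G_{ij} = <φ_i, φ_j> and b_i = <f, φ_i>, with φ_0 = 1, φ_1 = x, φ_2 = x^2.
G =
  [2, 0, 2/3]
  [0, 2/3, 0]
  [2/3, 0, 2/5],
b = (2/3, 28/15, -2/15).
Solving gives a_0 = 1, a_1 = 14/5, a_2 = -2, so
  g(x) = -2*x^2 + 14*x/5 + 1.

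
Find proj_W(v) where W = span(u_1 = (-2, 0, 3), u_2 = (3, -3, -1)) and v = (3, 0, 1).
proj_W(v) = (201/166, -231/166, -16/83)

Set up U = [u_1 | ... | u_2] ∈ R^(3×2). The projector onto W = col(U) is P = U (U^T U)^(-1) U^T.
Compute U^T U =
  [13, -9]
  [-9, 19],
and U^T v = (-3, 8).
Solve U^T U · c = U^T v for the coefficients: c = (15/166, 77/166). The projection is proj_W(v) = U c.
Check: (v - proj_W(v)) · u_1 = 0  (should be 0).
Check: (v - proj_W(v)) · u_2 = 0  (should be 0).
Result: proj_W(v) = (201/166, -231/166, -16/83).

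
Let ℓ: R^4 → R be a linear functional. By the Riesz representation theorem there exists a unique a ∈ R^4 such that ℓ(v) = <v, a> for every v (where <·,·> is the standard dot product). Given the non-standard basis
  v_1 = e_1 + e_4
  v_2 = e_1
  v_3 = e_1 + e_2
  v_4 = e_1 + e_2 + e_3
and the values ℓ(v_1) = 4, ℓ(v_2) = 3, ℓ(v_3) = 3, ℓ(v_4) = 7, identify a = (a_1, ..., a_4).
a = (3, 0, 4, 1)

Write a = (a_1, ..., a_4) in the standard basis. For each basis vector v_i, ℓ(v_i) = <v_i, a> is a linear equation in the a_j's. Collect the n equations into a matrix system V a = ℓ, where row i of V is v_i (expressed in the standard basis). Since V is invertible (lower-triangular with 1s on the diagonal, up to permutation), solve by back-substitution:
  V =
[[1, 0, 0, 1],
 [1, 0, 0, 0],
 [1, 1, 0, 0],
 [1, 1, 1, 0]]
  V a = (4, 3, 3, 7)
Solving gives a = (3, 0, 4, 1).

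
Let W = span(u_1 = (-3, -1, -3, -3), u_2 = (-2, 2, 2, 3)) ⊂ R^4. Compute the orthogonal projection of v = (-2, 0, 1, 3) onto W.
proj_W(v) = (-825/467, 669/467, 591/467, 945/467)

Set up U = [u_1 | ... | u_2] ∈ R^(4×2). The projector onto W = col(U) is P = U (U^T U)^(-1) U^T.
Compute U^T U =
  [28, -11]
  [-11, 21],
and U^T v = (-6, 15).
Solve U^T U · c = U^T v for the coefficients: c = (39/467, 354/467). The projection is proj_W(v) = U c.
Check: (v - proj_W(v)) · u_1 = 0  (should be 0).
Check: (v - proj_W(v)) · u_2 = 0  (should be 0).
Result: proj_W(v) = (-825/467, 669/467, 591/467, 945/467).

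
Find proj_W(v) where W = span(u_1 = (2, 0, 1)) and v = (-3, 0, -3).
proj_W(v) = (-18/5, 0, -9/5)

Set up U = [u_1 | ... | u_1] ∈ R^(3×1). The projector onto W = col(U) is P = U (U^T U)^(-1) U^T.
Compute U^T U =
  [5],
and U^T v = (-9).
Solve U^T U · c = U^T v for the coefficients: c = (-9/5). The projection is proj_W(v) = U c.
Check: (v - proj_W(v)) · u_1 = 0  (should be 0).
Result: proj_W(v) = (-18/5, 0, -9/5).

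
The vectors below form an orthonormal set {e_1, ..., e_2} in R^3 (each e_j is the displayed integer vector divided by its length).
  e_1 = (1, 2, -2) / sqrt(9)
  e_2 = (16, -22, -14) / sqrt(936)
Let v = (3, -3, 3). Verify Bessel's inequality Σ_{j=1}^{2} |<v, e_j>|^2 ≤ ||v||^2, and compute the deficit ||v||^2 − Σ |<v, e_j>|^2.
Σ |<v, e_j>|^2 = 189/13; ||v||^2 = 27; deficit = 162/13

Write each e_j = u_j / sqrt(<u_j, u_j>) where u_j is the displayed integer vector. Then <v, e_j> = <v, u_j> / sqrt(<u_j, u_j>), so |<v, e_j>|^2 = <v, u_j>^2 / <u_j, u_j>.
Coefficients: <v, e_1> = -9/sqrt(9), <v, e_2> = 72/sqrt(936).
Square and sum: Σ |<v, e_j>|^2 = 189/13.
Compute ||v||^2 = v·v = 27.
Deficit = 27 − 189/13 = 162/13 ≥ 0, confirming Bessel's inequality. (The deficit equals ||v − Σ <v,e_j> e_j||^2, the squared distance from v to span{e_j}.)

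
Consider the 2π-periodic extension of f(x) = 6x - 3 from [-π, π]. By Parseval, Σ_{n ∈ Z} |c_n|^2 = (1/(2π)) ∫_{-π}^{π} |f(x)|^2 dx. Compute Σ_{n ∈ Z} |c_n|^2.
Σ |c_n|^2 = 12π^2 + 9

Expand and integrate term by term over [-π, π]:
  ∫ (6x)^2 dx = 36·(2π^3/3); ∫ 2·6·(-3)·x dx = 0 (odd integrand); ∫ (-3)^2 dx = 9·2π.
So (1/(2π)) ∫_{-π}^{π} (6x - 3)^2 dx = 36π^2/3 + 9 = 12π^2 + 9.
Parseval ⇒ Σ |c_n|^2 = 12π^2 + 9.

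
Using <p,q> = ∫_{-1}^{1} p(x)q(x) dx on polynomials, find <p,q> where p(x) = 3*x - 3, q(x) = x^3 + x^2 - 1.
<p,q> = 26/5

Expand the product: p(x)·q(x) = 3*x^4 - 3*x^2 - 3*x + 3.
∫_{-1}^{1} of each monomial x^k gives [2/(k+1) if k even, 0 if k odd]. Integrating term-by-term (or equivalently evaluating the antiderivative F(x) = 3*x^5/5 - x^3 - 3*x^2/2 + 3*x at the endpoints):
  F(1) − F(−1) = 11/10 − (-41/10) = 26/5.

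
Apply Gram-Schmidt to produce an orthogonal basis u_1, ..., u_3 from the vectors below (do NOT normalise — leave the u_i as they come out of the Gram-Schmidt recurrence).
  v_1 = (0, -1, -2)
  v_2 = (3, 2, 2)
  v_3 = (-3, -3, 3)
Orthogonal basis:
  u_1 = (0, -1, -2)
  u_2 = (3, 4/5, -2/5)
  u_3 = (6/7, -18/7, 9/7)

Apply the Gram-Schmidt recurrence
  u_1 = v_1
  u_i = v_i − Σ_{j<i} ((v_i · u_j) / (u_j · u_j)) · u_j.

Step by step this gives:
  u_1 = (0, -1, -2)
  u_2 = (3, 4/5, -2/5)
  u_3 = (6/7, -18/7, 9/7)

Orthogonality check:
  u_2 · u_1 = 0 (should be 0)
  u_3 · u_1 = 0 (should be 0)
  u_3 · u_2 = 0 (should be 0)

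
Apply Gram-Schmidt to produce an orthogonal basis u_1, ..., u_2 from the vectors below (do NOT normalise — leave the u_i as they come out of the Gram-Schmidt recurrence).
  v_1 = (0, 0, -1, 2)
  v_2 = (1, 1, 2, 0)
Orthogonal basis:
  u_1 = (0, 0, -1, 2)
  u_2 = (1, 1, 8/5, 4/5)

Apply the Gram-Schmidt recurrence
  u_1 = v_1
  u_i = v_i − Σ_{j<i} ((v_i · u_j) / (u_j · u_j)) · u_j.

Step by step this gives:
  u_1 = (0, 0, -1, 2)
  u_2 = (1, 1, 8/5, 4/5)

Orthogonality check:
  u_2 · u_1 = 0 (should be 0)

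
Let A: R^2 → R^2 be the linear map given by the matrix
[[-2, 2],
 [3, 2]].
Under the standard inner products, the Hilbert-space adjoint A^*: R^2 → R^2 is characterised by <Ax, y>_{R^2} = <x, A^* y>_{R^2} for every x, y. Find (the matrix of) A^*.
A^* = A^T =
[[-2, 3],
 [2, 2]]

For real matrices with standard dot products, the defining identity <Ax, y> = <x, A^* y> gives (Ax)^T y = x^T (A^*) y, i.e. x^T A^T y = x^T (A^*) y. Since this holds for all x, y, we must have A^* = A^T. Therefore
A^* =
[[-2, 3],
 [2, 2]].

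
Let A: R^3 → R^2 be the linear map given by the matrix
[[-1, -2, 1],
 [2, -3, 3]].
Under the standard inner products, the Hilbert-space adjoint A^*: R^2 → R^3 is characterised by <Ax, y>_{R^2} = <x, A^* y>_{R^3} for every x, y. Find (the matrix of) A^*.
A^* = A^T =
[[-1, 2],
 [-2, -3],
 [1, 3]]

For real matrices with standard dot products, the defining identity <Ax, y> = <x, A^* y> gives (Ax)^T y = x^T (A^*) y, i.e. x^T A^T y = x^T (A^*) y. Since this holds for all x, y, we must have A^* = A^T. Therefore
A^* =
[[-1, 2],
 [-2, -3],
 [1, 3]].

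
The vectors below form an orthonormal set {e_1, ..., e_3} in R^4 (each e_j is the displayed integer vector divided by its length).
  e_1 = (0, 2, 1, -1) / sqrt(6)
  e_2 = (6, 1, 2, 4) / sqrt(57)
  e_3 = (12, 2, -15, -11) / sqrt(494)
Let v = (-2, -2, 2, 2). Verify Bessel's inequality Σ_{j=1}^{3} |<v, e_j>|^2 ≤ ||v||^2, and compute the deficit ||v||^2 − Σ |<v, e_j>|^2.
Σ |<v, e_j>|^2 = 204/13; ||v||^2 = 16; deficit = 4/13

Write each e_j = u_j / sqrt(<u_j, u_j>) where u_j is the displayed integer vector. Then <v, e_j> = <v, u_j> / sqrt(<u_j, u_j>), so |<v, e_j>|^2 = <v, u_j>^2 / <u_j, u_j>.
Coefficients: <v, e_1> = -4/sqrt(6), <v, e_2> = -2/sqrt(57), <v, e_3> = -80/sqrt(494).
Square and sum: Σ |<v, e_j>|^2 = 204/13.
Compute ||v||^2 = v·v = 16.
Deficit = 16 − 204/13 = 4/13 ≥ 0, confirming Bessel's inequality. (The deficit equals ||v − Σ <v,e_j> e_j||^2, the squared distance from v to span{e_j}.)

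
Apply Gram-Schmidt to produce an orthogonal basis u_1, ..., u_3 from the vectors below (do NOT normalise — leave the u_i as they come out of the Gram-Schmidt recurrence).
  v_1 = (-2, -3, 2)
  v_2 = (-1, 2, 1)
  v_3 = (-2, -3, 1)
Orthogonal basis:
  u_1 = (-2, -3, 2)
  u_2 = (-21/17, 28/17, 21/17)
  u_3 = (-1/2, 0, -1/2)

Apply the Gram-Schmidt recurrence
  u_1 = v_1
  u_i = v_i − Σ_{j<i} ((v_i · u_j) / (u_j · u_j)) · u_j.

Step by step this gives:
  u_1 = (-2, -3, 2)
  u_2 = (-21/17, 28/17, 21/17)
  u_3 = (-1/2, 0, -1/2)

Orthogonality check:
  u_2 · u_1 = 0 (should be 0)
  u_3 · u_1 = 0 (should be 0)
  u_3 · u_2 = 0 (should be 0)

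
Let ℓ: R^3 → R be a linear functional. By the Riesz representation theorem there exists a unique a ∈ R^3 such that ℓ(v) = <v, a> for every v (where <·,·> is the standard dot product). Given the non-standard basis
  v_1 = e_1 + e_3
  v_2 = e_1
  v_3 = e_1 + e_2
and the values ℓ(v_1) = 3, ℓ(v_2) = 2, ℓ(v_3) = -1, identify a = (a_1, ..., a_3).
a = (2, -3, 1)

Write a = (a_1, ..., a_3) in the standard basis. For each basis vector v_i, ℓ(v_i) = <v_i, a> is a linear equation in the a_j's. Collect the n equations into a matrix system V a = ℓ, where row i of V is v_i (expressed in the standard basis). Since V is invertible (lower-triangular with 1s on the diagonal, up to permutation), solve by back-substitution:
  V =
[[1, 0, 1],
 [1, 0, 0],
 [1, 1, 0]]
  V a = (3, 2, -1)
Solving gives a = (2, -3, 1).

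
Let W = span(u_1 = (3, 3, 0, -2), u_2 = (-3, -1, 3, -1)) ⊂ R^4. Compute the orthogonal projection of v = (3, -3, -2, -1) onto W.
proj_W(v) = (114/85, 3/85, -333/170, 181/170)

Set up U = [u_1 | ... | u_2] ∈ R^(4×2). The projector onto W = col(U) is P = U (U^T U)^(-1) U^T.
Compute U^T U =
  [22, -10]
  [-10, 20],
and U^T v = (2, -11).
Solve U^T U · c = U^T v for the coefficients: c = (-7/34, -111/170). The projection is proj_W(v) = U c.
Check: (v - proj_W(v)) · u_1 = 0  (should be 0).
Check: (v - proj_W(v)) · u_2 = 0  (should be 0).
Result: proj_W(v) = (114/85, 3/85, -333/170, 181/170).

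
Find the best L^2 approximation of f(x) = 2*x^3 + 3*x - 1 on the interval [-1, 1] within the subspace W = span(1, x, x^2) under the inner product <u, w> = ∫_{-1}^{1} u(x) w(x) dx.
g(x) = 21*x/5 - 1

The best approximation g ∈ W is the orthogonal projection of f onto W. Writing g = a_0 + a_1 x + a_2 x^2, the coefficients solve the normal equations G · a = b where
  G_{ij} = <φ_i, φ_j> and b_i = <f, φ_i>, with φ_0 = 1, φ_1 = x, φ_2 = x^2.
G =
  [2, 0, 2/3]
  [0, 2/3, 0]
  [2/3, 0, 2/5],
b = (-2, 14/5, -2/3).
Solving gives a_0 = -1, a_1 = 21/5, a_2 = 0, so
  g(x) = 21*x/5 - 1.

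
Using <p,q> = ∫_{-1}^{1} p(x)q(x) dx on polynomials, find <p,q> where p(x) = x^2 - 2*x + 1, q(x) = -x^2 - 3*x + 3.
<p,q> = 164/15

Expand the product: p(x)·q(x) = -x^4 - x^3 + 8*x^2 - 9*x + 3.
∫_{-1}^{1} of each monomial x^k gives [2/(k+1) if k even, 0 if k odd]. Integrating term-by-term (or equivalently evaluating the antiderivative F(x) = -x^5/5 - x^4/4 + 8*x^3/3 - 9*x^2/2 + 3*x at the endpoints):
  F(1) − F(−1) = 43/60 − (-613/60) = 164/15.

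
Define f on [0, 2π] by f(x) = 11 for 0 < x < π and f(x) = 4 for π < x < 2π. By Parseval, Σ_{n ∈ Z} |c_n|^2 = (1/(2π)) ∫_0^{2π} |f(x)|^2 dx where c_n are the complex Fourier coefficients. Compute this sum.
Σ |c_n|^2 = 137/2

Parseval equates the L^2 energy of f (normalised by 1/(2π)) with the ℓ^2 sum of its Fourier coefficients: (1/(2π)) ∫_0^{2π} |f|^2 = Σ |c_n|^2.
Compute the left side: (1/(2π)) [∫_0^π 11^2 dx + ∫_π^{2π} 4^2 dx] = (1/(2π)) · (121π + 16π) = (121 + 16)/2 = 137/2.
So Σ_{n ∈ Z} |c_n|^2 = 137/2.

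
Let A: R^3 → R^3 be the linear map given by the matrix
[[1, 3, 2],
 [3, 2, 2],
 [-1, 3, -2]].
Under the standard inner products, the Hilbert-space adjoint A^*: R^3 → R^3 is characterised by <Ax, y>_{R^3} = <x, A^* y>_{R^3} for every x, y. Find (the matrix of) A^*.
A^* = A^T =
[[1, 3, -1],
 [3, 2, 3],
 [2, 2, -2]]

For real matrices with standard dot products, the defining identity <Ax, y> = <x, A^* y> gives (Ax)^T y = x^T (A^*) y, i.e. x^T A^T y = x^T (A^*) y. Since this holds for all x, y, we must have A^* = A^T. Therefore
A^* =
[[1, 3, -1],
 [3, 2, 3],
 [2, 2, -2]].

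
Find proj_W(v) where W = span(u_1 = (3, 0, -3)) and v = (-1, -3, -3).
proj_W(v) = (1, 0, -1)

Set up U = [u_1 | ... | u_1] ∈ R^(3×1). The projector onto W = col(U) is P = U (U^T U)^(-1) U^T.
Compute U^T U =
  [18],
and U^T v = (6).
Solve U^T U · c = U^T v for the coefficients: c = (1/3). The projection is proj_W(v) = U c.
Check: (v - proj_W(v)) · u_1 = 0  (should be 0).
Result: proj_W(v) = (1, 0, -1).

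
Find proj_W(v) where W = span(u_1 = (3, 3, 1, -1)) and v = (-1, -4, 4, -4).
proj_W(v) = (-21/20, -21/20, -7/20, 7/20)

Set up U = [u_1 | ... | u_1] ∈ R^(4×1). The projector onto W = col(U) is P = U (U^T U)^(-1) U^T.
Compute U^T U =
  [20],
and U^T v = (-7).
Solve U^T U · c = U^T v for the coefficients: c = (-7/20). The projection is proj_W(v) = U c.
Check: (v - proj_W(v)) · u_1 = 0  (should be 0).
Result: proj_W(v) = (-21/20, -21/20, -7/20, 7/20).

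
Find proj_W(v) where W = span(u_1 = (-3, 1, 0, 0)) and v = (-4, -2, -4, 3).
proj_W(v) = (-3, 1, 0, 0)

Set up U = [u_1 | ... | u_1] ∈ R^(4×1). The projector onto W = col(U) is P = U (U^T U)^(-1) U^T.
Compute U^T U =
  [10],
and U^T v = (10).
Solve U^T U · c = U^T v for the coefficients: c = (1). The projection is proj_W(v) = U c.
Check: (v - proj_W(v)) · u_1 = 0  (should be 0).
Result: proj_W(v) = (-3, 1, 0, 0).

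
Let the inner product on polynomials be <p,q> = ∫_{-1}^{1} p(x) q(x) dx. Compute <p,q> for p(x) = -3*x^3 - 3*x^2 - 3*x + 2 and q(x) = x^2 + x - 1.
<p,q> = -76/15

Expand the product: p(x)·q(x) = -3*x^5 - 6*x^4 - 3*x^3 + 2*x^2 + 5*x - 2.
∫_{-1}^{1} of each monomial x^k gives [2/(k+1) if k even, 0 if k odd]. Integrating term-by-term (or equivalently evaluating the antiderivative F(x) = -x^6/2 - 6*x^5/5 - 3*x^4/4 + 2*x^3/3 + 5*x^2/2 - 2*x at the endpoints):
  F(1) − F(−1) = -77/60 − (227/60) = -76/15.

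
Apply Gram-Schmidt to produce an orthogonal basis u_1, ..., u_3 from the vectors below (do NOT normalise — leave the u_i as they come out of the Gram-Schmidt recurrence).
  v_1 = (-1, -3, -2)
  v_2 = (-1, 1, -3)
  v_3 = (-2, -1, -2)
Orthogonal basis:
  u_1 = (-1, -3, -2)
  u_2 = (-5/7, 13/7, -17/7)
  u_3 = (-143/138, 13/138, 26/69)

Apply the Gram-Schmidt recurrence
  u_1 = v_1
  u_i = v_i − Σ_{j<i} ((v_i · u_j) / (u_j · u_j)) · u_j.

Step by step this gives:
  u_1 = (-1, -3, -2)
  u_2 = (-5/7, 13/7, -17/7)
  u_3 = (-143/138, 13/138, 26/69)

Orthogonality check:
  u_2 · u_1 = 0 (should be 0)
  u_3 · u_1 = 0 (should be 0)
  u_3 · u_2 = 0 (should be 0)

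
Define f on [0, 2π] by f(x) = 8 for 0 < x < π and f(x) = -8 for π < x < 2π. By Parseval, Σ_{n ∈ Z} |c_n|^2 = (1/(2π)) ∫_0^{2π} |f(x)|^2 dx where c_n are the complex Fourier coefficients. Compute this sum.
Σ |c_n|^2 = 64

Parseval equates the L^2 energy of f (normalised by 1/(2π)) with the ℓ^2 sum of its Fourier coefficients: (1/(2π)) ∫_0^{2π} |f|^2 = Σ |c_n|^2.
Compute the left side: (1/(2π)) [∫_0^π 8^2 dx + ∫_π^{2π} (-8)^2 dx] = (1/(2π)) · (64π + 64π) = (64 + 64)/2 = 64.
So Σ_{n ∈ Z} |c_n|^2 = 64.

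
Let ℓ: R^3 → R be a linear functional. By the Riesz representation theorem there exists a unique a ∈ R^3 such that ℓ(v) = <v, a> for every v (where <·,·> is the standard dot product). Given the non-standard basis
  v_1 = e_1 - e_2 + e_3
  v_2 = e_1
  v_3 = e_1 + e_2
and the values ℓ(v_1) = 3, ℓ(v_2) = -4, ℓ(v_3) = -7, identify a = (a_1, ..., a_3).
a = (-4, -3, 4)

Write a = (a_1, ..., a_3) in the standard basis. For each basis vector v_i, ℓ(v_i) = <v_i, a> is a linear equation in the a_j's. Collect the n equations into a matrix system V a = ℓ, where row i of V is v_i (expressed in the standard basis). Since V is invertible (lower-triangular with 1s on the diagonal, up to permutation), solve by back-substitution:
  V =
[[1, -1, 1],
 [1, 0, 0],
 [1, 1, 0]]
  V a = (3, -4, -7)
Solving gives a = (-4, -3, 4).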